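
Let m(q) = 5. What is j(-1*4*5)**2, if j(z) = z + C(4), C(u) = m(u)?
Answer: 225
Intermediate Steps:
C(u) = 5
j(z) = 5 + z (j(z) = z + 5 = 5 + z)
j(-1*4*5)**2 = (5 - 1*4*5)**2 = (5 - 4*5)**2 = (5 - 20)**2 = (-15)**2 = 225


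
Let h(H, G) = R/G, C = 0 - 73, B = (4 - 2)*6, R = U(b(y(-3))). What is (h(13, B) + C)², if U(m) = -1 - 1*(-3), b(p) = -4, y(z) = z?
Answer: 190969/36 ≈ 5304.7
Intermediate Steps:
U(m) = 2 (U(m) = -1 + 3 = 2)
R = 2
B = 12 (B = 2*6 = 12)
C = -73
h(H, G) = 2/G
(h(13, B) + C)² = (2/12 - 73)² = (2*(1/12) - 73)² = (⅙ - 73)² = (-437/6)² = 190969/36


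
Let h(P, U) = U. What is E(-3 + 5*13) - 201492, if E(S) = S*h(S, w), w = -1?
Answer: -201554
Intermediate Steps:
E(S) = -S (E(S) = S*(-1) = -S)
E(-3 + 5*13) - 201492 = -(-3 + 5*13) - 201492 = -(-3 + 65) - 201492 = -1*62 - 201492 = -62 - 201492 = -201554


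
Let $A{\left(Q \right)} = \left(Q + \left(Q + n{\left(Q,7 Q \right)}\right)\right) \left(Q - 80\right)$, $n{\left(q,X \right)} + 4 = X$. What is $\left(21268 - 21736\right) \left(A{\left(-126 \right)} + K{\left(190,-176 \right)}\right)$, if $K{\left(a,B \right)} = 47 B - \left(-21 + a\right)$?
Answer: $-105761916$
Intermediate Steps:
$n{\left(q,X \right)} = -4 + X$
$A{\left(Q \right)} = \left(-80 + Q\right) \left(-4 + 9 Q\right)$ ($A{\left(Q \right)} = \left(Q + \left(Q + \left(-4 + 7 Q\right)\right)\right) \left(Q - 80\right) = \left(Q + \left(-4 + 8 Q\right)\right) \left(-80 + Q\right) = \left(-4 + 9 Q\right) \left(-80 + Q\right) = \left(-80 + Q\right) \left(-4 + 9 Q\right)$)
$K{\left(a,B \right)} = 21 - a + 47 B$
$\left(21268 - 21736\right) \left(A{\left(-126 \right)} + K{\left(190,-176 \right)}\right) = \left(21268 - 21736\right) \left(\left(320 - -91224 + 9 \left(-126\right)^{2}\right) + \left(21 - 190 + 47 \left(-176\right)\right)\right) = - 468 \left(\left(320 + 91224 + 9 \cdot 15876\right) - 8441\right) = - 468 \left(\left(320 + 91224 + 142884\right) - 8441\right) = - 468 \left(234428 - 8441\right) = \left(-468\right) 225987 = -105761916$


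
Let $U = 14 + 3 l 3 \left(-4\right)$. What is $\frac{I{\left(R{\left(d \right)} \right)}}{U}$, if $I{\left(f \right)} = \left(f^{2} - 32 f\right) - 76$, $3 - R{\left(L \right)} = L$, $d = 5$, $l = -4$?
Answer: $- \frac{4}{79} \approx -0.050633$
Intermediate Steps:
$R{\left(L \right)} = 3 - L$
$I{\left(f \right)} = -76 + f^{2} - 32 f$
$U = 158$ ($U = 14 + 3 \left(-4\right) 3 \left(-4\right) = 14 + \left(-12\right) 3 \left(-4\right) = 14 - -144 = 14 + 144 = 158$)
$\frac{I{\left(R{\left(d \right)} \right)}}{U} = \frac{-76 + \left(3 - 5\right)^{2} - 32 \left(3 - 5\right)}{158} = \left(-76 + \left(3 - 5\right)^{2} - 32 \left(3 - 5\right)\right) \frac{1}{158} = \left(-76 + \left(-2\right)^{2} - -64\right) \frac{1}{158} = \left(-76 + 4 + 64\right) \frac{1}{158} = \left(-8\right) \frac{1}{158} = - \frac{4}{79}$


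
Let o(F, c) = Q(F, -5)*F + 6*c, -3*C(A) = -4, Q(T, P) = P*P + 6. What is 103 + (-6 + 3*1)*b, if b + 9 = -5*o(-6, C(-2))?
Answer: -2540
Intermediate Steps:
Q(T, P) = 6 + P² (Q(T, P) = P² + 6 = 6 + P²)
C(A) = 4/3 (C(A) = -⅓*(-4) = 4/3)
o(F, c) = 6*c + 31*F (o(F, c) = (6 + (-5)²)*F + 6*c = (6 + 25)*F + 6*c = 31*F + 6*c = 6*c + 31*F)
b = 881 (b = -9 - 5*(6*(4/3) + 31*(-6)) = -9 - 5*(8 - 186) = -9 - 5*(-178) = -9 + 890 = 881)
103 + (-6 + 3*1)*b = 103 + (-6 + 3*1)*881 = 103 + (-6 + 3)*881 = 103 - 3*881 = 103 - 2643 = -2540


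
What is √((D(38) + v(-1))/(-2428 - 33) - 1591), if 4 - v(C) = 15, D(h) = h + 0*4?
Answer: I*√9635991358/2461 ≈ 39.887*I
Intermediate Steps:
D(h) = h (D(h) = h + 0 = h)
v(C) = -11 (v(C) = 4 - 1*15 = 4 - 15 = -11)
√((D(38) + v(-1))/(-2428 - 33) - 1591) = √((38 - 11)/(-2428 - 33) - 1591) = √(27/(-2461) - 1591) = √(27*(-1/2461) - 1591) = √(-27/2461 - 1591) = √(-3915478/2461) = I*√9635991358/2461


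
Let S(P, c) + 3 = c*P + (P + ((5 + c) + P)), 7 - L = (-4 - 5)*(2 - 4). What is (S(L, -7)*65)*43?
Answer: 139750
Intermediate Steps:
L = -11 (L = 7 - (-4 - 5)*(2 - 4) = 7 - (-9)*(-2) = 7 - 1*18 = 7 - 18 = -11)
S(P, c) = 2 + c + 2*P + P*c (S(P, c) = -3 + (c*P + (P + ((5 + c) + P))) = -3 + (P*c + (P + (5 + P + c))) = -3 + (P*c + (5 + c + 2*P)) = -3 + (5 + c + 2*P + P*c) = 2 + c + 2*P + P*c)
(S(L, -7)*65)*43 = ((2 - 7 + 2*(-11) - 11*(-7))*65)*43 = ((2 - 7 - 22 + 77)*65)*43 = (50*65)*43 = 3250*43 = 139750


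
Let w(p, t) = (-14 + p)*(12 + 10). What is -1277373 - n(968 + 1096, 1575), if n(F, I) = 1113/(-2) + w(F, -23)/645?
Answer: -329436697/258 ≈ -1.2769e+6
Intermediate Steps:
w(p, t) = -308 + 22*p (w(p, t) = (-14 + p)*22 = -308 + 22*p)
n(F, I) = -718501/1290 + 22*F/645 (n(F, I) = 1113/(-2) + (-308 + 22*F)/645 = 1113*(-1/2) + (-308 + 22*F)*(1/645) = -1113/2 + (-308/645 + 22*F/645) = -718501/1290 + 22*F/645)
-1277373 - n(968 + 1096, 1575) = -1277373 - (-718501/1290 + 22*(968 + 1096)/645) = -1277373 - (-718501/1290 + (22/645)*2064) = -1277373 - (-718501/1290 + 352/5) = -1277373 - 1*(-125537/258) = -1277373 + 125537/258 = -329436697/258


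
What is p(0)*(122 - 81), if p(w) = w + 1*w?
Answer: 0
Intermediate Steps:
p(w) = 2*w (p(w) = w + w = 2*w)
p(0)*(122 - 81) = (2*0)*(122 - 81) = 0*41 = 0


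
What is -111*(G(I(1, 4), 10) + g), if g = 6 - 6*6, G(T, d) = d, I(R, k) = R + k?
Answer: 2220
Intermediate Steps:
g = -30 (g = 6 - 36 = -30)
-111*(G(I(1, 4), 10) + g) = -111*(10 - 30) = -111*(-20) = 2220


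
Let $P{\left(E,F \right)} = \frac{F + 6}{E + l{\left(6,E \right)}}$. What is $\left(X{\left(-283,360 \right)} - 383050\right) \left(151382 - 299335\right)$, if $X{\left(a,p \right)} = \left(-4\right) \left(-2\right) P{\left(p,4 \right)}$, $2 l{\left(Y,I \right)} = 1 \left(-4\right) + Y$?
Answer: $\frac{1076793913390}{19} \approx 5.6673 \cdot 10^{10}$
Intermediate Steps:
$l{\left(Y,I \right)} = -2 + \frac{Y}{2}$ ($l{\left(Y,I \right)} = \frac{1 \left(-4\right) + Y}{2} = \frac{-4 + Y}{2} = -2 + \frac{Y}{2}$)
$P{\left(E,F \right)} = \frac{6 + F}{1 + E}$ ($P{\left(E,F \right)} = \frac{F + 6}{E + \left(-2 + \frac{1}{2} \cdot 6\right)} = \frac{6 + F}{E + \left(-2 + 3\right)} = \frac{6 + F}{E + 1} = \frac{6 + F}{1 + E}$)
$X{\left(a,p \right)} = \frac{80}{1 + p}$ ($X{\left(a,p \right)} = \left(-4\right) \left(-2\right) \frac{6 + 4}{1 + p} = 8 \frac{1}{1 + p} 10 = 8 \frac{10}{1 + p} = \frac{80}{1 + p}$)
$\left(X{\left(-283,360 \right)} - 383050\right) \left(151382 - 299335\right) = \left(\frac{80}{1 + 360} - 383050\right) \left(151382 - 299335\right) = \left(\frac{80}{361} - 383050\right) \left(-147953\right) = \left(- \frac{138280970}{361}\right) \left(-147953\right) = \frac{1076793913390}{19}$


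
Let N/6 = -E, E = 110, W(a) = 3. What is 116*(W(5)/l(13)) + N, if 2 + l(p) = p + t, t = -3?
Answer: -1233/2 ≈ -616.50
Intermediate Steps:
l(p) = -5 + p (l(p) = -2 + (p - 3) = -2 + (-3 + p) = -5 + p)
N = -660 (N = 6*(-1*110) = 6*(-110) = -660)
116*(W(5)/l(13)) + N = 116*(3/(-5 + 13)) - 660 = 116*(3/8) - 660 = 87/2 - 660 = -1233/2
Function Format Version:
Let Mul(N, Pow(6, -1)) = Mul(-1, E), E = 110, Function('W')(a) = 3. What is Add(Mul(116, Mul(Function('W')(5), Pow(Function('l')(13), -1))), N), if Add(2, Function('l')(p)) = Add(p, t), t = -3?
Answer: Rational(-1233, 2) ≈ -616.50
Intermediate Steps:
Function('l')(p) = Add(-5, p) (Function('l')(p) = Add(-2, Add(p, -3)) = Add(-2, Add(-3, p)) = Add(-5, p))
N = -660 (N = Mul(6, Mul(-1, 110)) = Mul(6, -110) = -660)
Add(Mul(116, Mul(Function('W')(5), Pow(Function('l')(13), -1))), N) = Add(Mul(116, Mul(3, Pow(Add(-5, 13), -1))), -660) = Add(Mul(116, Mul(3, Pow(8, -1))), -660) = Add(Mul(116, Mul(3, Rational(1, 8))), -660) = Add(Mul(116, Rational(3, 8)), -660) = Add(Rational(87, 2), -660) = Rational(-1233, 2)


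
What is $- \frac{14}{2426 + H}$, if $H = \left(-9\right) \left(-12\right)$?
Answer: $- \frac{1}{181} \approx -0.0055249$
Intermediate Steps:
$H = 108$
$- \frac{14}{2426 + H} = - \frac{14}{2426 + 108} = - \frac{14}{2534} = \left(-14\right) \frac{1}{2534} = - \frac{1}{181}$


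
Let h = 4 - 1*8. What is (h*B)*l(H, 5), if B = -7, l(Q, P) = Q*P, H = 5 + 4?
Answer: 1260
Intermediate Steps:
H = 9
h = -4 (h = 4 - 8 = -4)
l(Q, P) = P*Q
(h*B)*l(H, 5) = (-4*(-7))*(5*9) = 28*45 = 1260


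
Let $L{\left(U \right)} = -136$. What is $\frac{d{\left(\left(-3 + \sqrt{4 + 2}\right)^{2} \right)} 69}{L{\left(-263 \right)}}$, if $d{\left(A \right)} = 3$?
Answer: $- \frac{207}{136} \approx -1.5221$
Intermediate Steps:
$\frac{d{\left(\left(-3 + \sqrt{4 + 2}\right)^{2} \right)} 69}{L{\left(-263 \right)}} = \frac{3 \cdot 69}{-136} = 207 \left(- \frac{1}{136}\right) = - \frac{207}{136}$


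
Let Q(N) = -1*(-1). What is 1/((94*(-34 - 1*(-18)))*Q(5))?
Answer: -1/1504 ≈ -0.00066489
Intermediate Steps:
Q(N) = 1
1/((94*(-34 - 1*(-18)))*Q(5)) = 1/((94*(-34 - 1*(-18)))*1) = 1/((94*(-34 + 18))*1) = 1/((94*(-16))*1) = 1/(-1504*1) = 1/(-1504) = -1/1504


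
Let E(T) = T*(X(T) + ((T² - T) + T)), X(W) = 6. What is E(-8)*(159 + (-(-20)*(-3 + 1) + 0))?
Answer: -66640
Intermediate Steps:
E(T) = T*(6 + T²) (E(T) = T*(6 + ((T² - T) + T)) = T*(6 + T²))
E(-8)*(159 + (-(-20)*(-3 + 1) + 0)) = (-8*(6 + (-8)²))*(159 + (-(-20)*(-3 + 1) + 0)) = (-8*(6 + 64))*(159 + (-(-20)*(-2) + 0)) = (-8*70)*(159 + (-4*10 + 0)) = -560*(159 + (-40 + 0)) = -560*(159 - 40) = -560*119 = -66640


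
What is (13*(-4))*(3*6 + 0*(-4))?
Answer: -936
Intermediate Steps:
(13*(-4))*(3*6 + 0*(-4)) = -52*(18 + 0) = -52*18 = -936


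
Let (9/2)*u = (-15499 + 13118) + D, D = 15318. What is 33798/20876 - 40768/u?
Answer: -99781845/7943318 ≈ -12.562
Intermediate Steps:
u = 25874/9 (u = 2*((-15499 + 13118) + 15318)/9 = 2*(-2381 + 15318)/9 = (2/9)*12937 = 25874/9 ≈ 2874.9)
33798/20876 - 40768/u = 33798/20876 - 40768/25874/9 = 33798*(1/20876) - 40768*9/25874 = 16899/10438 - 183456/12937 = -99781845/7943318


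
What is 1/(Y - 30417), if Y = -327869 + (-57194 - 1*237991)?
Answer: -1/653471 ≈ -1.5303e-6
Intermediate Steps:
Y = -623054 (Y = -327869 + (-57194 - 237991) = -327869 - 295185 = -623054)
1/(Y - 30417) = 1/(-623054 - 30417) = 1/(-653471) = -1/653471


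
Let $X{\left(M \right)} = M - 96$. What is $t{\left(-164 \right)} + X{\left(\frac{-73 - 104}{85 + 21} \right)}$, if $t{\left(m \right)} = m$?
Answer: $- \frac{27737}{106} \approx -261.67$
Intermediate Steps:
$X{\left(M \right)} = -96 + M$
$t{\left(-164 \right)} + X{\left(\frac{-73 - 104}{85 + 21} \right)} = -164 - \left(96 - \frac{-73 - 104}{85 + 21}\right) = -164 - \left(96 + \frac{177}{106}\right) = -164 - \frac{10353}{106} = - \frac{27737}{106}$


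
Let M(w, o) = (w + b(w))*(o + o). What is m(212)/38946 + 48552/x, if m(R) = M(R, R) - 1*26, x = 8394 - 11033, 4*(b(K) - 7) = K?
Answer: -37776767/2447107 ≈ -15.437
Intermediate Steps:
b(K) = 7 + K/4
x = -2639
M(w, o) = 2*o*(7 + 5*w/4) (M(w, o) = (w + (7 + w/4))*(o + o) = (7 + 5*w/4)*(2*o) = 2*o*(7 + 5*w/4))
m(R) = -26 + R*(28 + 5*R)/2 (m(R) = R*(28 + 5*R)/2 - 1*26 = R*(28 + 5*R)/2 - 26 = -26 + R*(28 + 5*R)/2)
m(212)/38946 + 48552/x = (-26 + (½)*212*(28 + 5*212))/38946 + 48552/(-2639) = (-26 + (½)*212*(28 + 1060))*(1/38946) + 48552*(-1/2639) = (-26 + (½)*212*1088)*(1/38946) - 6936/377 = (-26 + 115328)*(1/38946) - 6936/377 = 115302*(1/38946) - 6936/377 = 19217/6491 - 6936/377 = -37776767/2447107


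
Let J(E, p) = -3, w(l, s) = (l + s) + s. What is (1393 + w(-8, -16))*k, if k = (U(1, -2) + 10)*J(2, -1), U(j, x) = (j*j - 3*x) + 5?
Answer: -89298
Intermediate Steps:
w(l, s) = l + 2*s
U(j, x) = 5 + j² - 3*x (U(j, x) = (j² - 3*x) + 5 = 5 + j² - 3*x)
k = -66 (k = ((5 + 1² - 3*(-2)) + 10)*(-3) = ((5 + 1 + 6) + 10)*(-3) = (12 + 10)*(-3) = 22*(-3) = -66)
(1393 + w(-8, -16))*k = (1393 + (-8 + 2*(-16)))*(-66) = (1393 + (-8 - 32))*(-66) = (1393 - 40)*(-66) = 1353*(-66) = -89298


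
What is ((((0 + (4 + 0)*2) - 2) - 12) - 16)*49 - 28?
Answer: -1106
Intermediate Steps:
((((0 + (4 + 0)*2) - 2) - 12) - 16)*49 - 28 = ((((0 + 4*2) - 2) - 12) - 16)*49 - 28 = ((((0 + 8) - 2) - 12) - 16)*49 - 28 = (((8 - 2) - 12) - 16)*49 - 28 = ((6 - 12) - 16)*49 - 28 = (-6 - 16)*49 - 28 = -22*49 - 28 = -1078 - 28 = -1106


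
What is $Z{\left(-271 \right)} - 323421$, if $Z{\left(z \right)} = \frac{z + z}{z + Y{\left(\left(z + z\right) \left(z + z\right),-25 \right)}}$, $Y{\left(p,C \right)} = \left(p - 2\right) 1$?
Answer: $- \frac{94921153253}{293491} \approx -3.2342 \cdot 10^{5}$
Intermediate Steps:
$Y{\left(p,C \right)} = -2 + p$ ($Y{\left(p,C \right)} = \left(-2 + p\right) 1 = -2 + p$)
$Z{\left(z \right)} = \frac{2 z}{-2 + z + 4 z^{2}}$ ($Z{\left(z \right)} = \frac{z + z}{z + \left(-2 + \left(z + z\right) \left(z + z\right)\right)} = \frac{2 z}{z + \left(-2 + 2 z 2 z\right)} = \frac{2 z}{z + \left(-2 + 4 z^{2}\right)} = \frac{2 z}{-2 + z + 4 z^{2}}$)
$Z{\left(-271 \right)} - 323421 = 2 \left(-271\right) \frac{1}{-2 - 271 + 4 \left(-271\right)^{2}} - 323421 = 2 \left(-271\right) \frac{1}{-2 - 271 + 4 \cdot 73441} - 323421 = 2 \left(-271\right) \frac{1}{-2 - 271 + 293764} - 323421 = 2 \left(-271\right) \frac{1}{293491} - 323421 = - \frac{542}{293491} - 323421 = - \frac{94921153253}{293491}$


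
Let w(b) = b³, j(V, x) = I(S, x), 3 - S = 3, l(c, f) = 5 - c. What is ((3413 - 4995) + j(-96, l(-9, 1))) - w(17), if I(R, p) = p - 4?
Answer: -6485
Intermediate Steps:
S = 0 (S = 3 - 1*3 = 3 - 3 = 0)
I(R, p) = -4 + p
j(V, x) = -4 + x
((3413 - 4995) + j(-96, l(-9, 1))) - w(17) = ((3413 - 4995) + (-4 + (5 - 1*(-9)))) - 1*17³ = (-1582 + (-4 + (5 + 9))) - 1*4913 = (-1582 + (-4 + 14)) - 4913 = (-1582 + 10) - 4913 = -1572 - 4913 = -6485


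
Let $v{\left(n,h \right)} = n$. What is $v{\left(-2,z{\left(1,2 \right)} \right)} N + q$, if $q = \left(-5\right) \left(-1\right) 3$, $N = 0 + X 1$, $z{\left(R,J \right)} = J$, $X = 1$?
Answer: $13$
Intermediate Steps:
$N = 1$ ($N = 0 + 1 \cdot 1 = 0 + 1 = 1$)
$q = 15$ ($q = 5 \cdot 3 = 15$)
$v{\left(-2,z{\left(1,2 \right)} \right)} N + q = \left(-2\right) 1 + 15 = -2 + 15 = 13$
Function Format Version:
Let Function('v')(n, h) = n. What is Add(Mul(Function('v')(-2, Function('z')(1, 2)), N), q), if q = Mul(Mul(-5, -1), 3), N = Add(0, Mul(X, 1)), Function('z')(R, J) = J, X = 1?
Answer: 13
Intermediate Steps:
N = 1 (N = Add(0, Mul(1, 1)) = Add(0, 1) = 1)
q = 15 (q = Mul(5, 3) = 15)
Add(Mul(Function('v')(-2, Function('z')(1, 2)), N), q) = Add(Mul(-2, 1), 15) = Add(-2, 15) = 13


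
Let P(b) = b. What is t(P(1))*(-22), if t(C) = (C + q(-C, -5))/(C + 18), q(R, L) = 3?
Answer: -88/19 ≈ -4.6316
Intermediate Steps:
t(C) = (3 + C)/(18 + C) (t(C) = (C + 3)/(C + 18) = (3 + C)/(18 + C))
t(P(1))*(-22) = ((3 + 1)/(18 + 1))*(-22) = (4/19)*(-22) = -88/19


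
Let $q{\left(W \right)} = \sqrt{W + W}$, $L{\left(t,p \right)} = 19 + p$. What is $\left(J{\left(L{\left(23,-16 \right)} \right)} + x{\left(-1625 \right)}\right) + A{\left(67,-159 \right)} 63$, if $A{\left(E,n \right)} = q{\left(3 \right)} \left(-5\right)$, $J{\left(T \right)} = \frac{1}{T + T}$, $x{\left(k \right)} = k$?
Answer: $- \frac{9749}{6} - 315 \sqrt{6} \approx -2396.4$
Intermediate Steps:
$J{\left(T \right)} = \frac{1}{2 T}$
$q{\left(W \right)} = \sqrt{2} \sqrt{W}$ ($q{\left(W \right)} = \sqrt{2 W} = \sqrt{2} \sqrt{W}$)
$A{\left(E,n \right)} = - 5 \sqrt{6}$ ($A{\left(E,n \right)} = \sqrt{2} \sqrt{3} \left(-5\right) = \sqrt{6} \left(-5\right) = - 5 \sqrt{6}$)
$\left(J{\left(L{\left(23,-16 \right)} \right)} + x{\left(-1625 \right)}\right) + A{\left(67,-159 \right)} 63 = \left(\frac{1}{2 \left(19 - 16\right)} - 1625\right) + - 5 \sqrt{6} \cdot 63 = \left(\frac{1}{2 \cdot 3} - 1625\right) - 315 \sqrt{6} = \left(\frac{1}{2} \cdot \frac{1}{3} - 1625\right) - 315 \sqrt{6} = \left(\frac{1}{6} - 1625\right) - 315 \sqrt{6} = - \frac{9749}{6} - 315 \sqrt{6}$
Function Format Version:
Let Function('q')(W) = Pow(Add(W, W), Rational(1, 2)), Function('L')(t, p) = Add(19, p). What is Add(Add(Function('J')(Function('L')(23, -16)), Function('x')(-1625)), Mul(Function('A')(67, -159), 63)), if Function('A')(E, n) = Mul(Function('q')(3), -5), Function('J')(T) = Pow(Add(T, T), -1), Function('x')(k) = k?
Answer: Add(Rational(-9749, 6), Mul(-315, Pow(6, Rational(1, 2)))) ≈ -2396.4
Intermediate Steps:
Function('J')(T) = Mul(Rational(1, 2), Pow(T, -1)) (Function('J')(T) = Pow(Mul(2, T), -1) = Mul(Rational(1, 2), Pow(T, -1)))
Function('q')(W) = Mul(Pow(2, Rational(1, 2)), Pow(W, Rational(1, 2))) (Function('q')(W) = Pow(Mul(2, W), Rational(1, 2)) = Mul(Pow(2, Rational(1, 2)), Pow(W, Rational(1, 2))))
Function('A')(E, n) = Mul(-5, Pow(6, Rational(1, 2))) (Function('A')(E, n) = Mul(Mul(Pow(2, Rational(1, 2)), Pow(3, Rational(1, 2))), -5) = Mul(Pow(6, Rational(1, 2)), -5) = Mul(-5, Pow(6, Rational(1, 2))))
Add(Add(Function('J')(Function('L')(23, -16)), Function('x')(-1625)), Mul(Function('A')(67, -159), 63)) = Add(Add(Mul(Rational(1, 2), Pow(Add(19, -16), -1)), -1625), Mul(Mul(-5, Pow(6, Rational(1, 2))), 63)) = Add(Add(Mul(Rational(1, 2), Pow(3, -1)), -1625), Mul(-315, Pow(6, Rational(1, 2)))) = Add(Add(Mul(Rational(1, 2), Rational(1, 3)), -1625), Mul(-315, Pow(6, Rational(1, 2)))) = Add(Add(Rational(1, 6), -1625), Mul(-315, Pow(6, Rational(1, 2)))) = Add(Rational(-9749, 6), Mul(-315, Pow(6, Rational(1, 2))))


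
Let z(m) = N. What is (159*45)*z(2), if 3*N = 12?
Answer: 28620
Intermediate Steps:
N = 4 (N = (1/3)*12 = 4)
z(m) = 4
(159*45)*z(2) = (159*45)*4 = 7155*4 = 28620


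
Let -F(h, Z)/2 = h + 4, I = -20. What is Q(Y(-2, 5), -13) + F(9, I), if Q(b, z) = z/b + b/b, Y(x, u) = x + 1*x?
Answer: -87/4 ≈ -21.750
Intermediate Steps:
Y(x, u) = 2*x (Y(x, u) = x + x = 2*x)
Q(b, z) = 1 + z/b (Q(b, z) = z/b + 1 = 1 + z/b)
F(h, Z) = -8 - 2*h (F(h, Z) = -2*(h + 4) = -2*(4 + h) = -8 - 2*h)
Q(Y(-2, 5), -13) + F(9, I) = (2*(-2) - 13)/((2*(-2))) + (-8 - 2*9) = (-4 - 13)/(-4) + (-8 - 18) = -1/4*(-17) - 26 = 17/4 - 26 = -87/4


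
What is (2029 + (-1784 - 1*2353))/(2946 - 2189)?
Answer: -2108/757 ≈ -2.7847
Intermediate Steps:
(2029 + (-1784 - 1*2353))/(2946 - 2189) = (2029 + (-1784 - 2353))/757 = (2029 - 4137)*(1/757) = -2108*1/757 = -2108/757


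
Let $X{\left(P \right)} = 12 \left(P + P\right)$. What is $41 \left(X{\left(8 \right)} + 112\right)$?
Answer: $12464$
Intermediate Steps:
$X{\left(P \right)} = 24 P$ ($X{\left(P \right)} = 12 \cdot 2 P = 24 P$)
$41 \left(X{\left(8 \right)} + 112\right) = 41 \left(24 \cdot 8 + 112\right) = 41 \left(192 + 112\right) = 41 \cdot 304 = 12464$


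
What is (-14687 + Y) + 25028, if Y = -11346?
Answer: -1005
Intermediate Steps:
(-14687 + Y) + 25028 = (-14687 - 11346) + 25028 = -26033 + 25028 = -1005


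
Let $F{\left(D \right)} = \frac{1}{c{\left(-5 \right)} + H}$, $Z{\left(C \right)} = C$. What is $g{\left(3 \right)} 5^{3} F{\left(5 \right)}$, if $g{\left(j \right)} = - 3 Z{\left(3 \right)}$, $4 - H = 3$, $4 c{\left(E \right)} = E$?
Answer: $4500$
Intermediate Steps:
$c{\left(E \right)} = \frac{E}{4}$
$H = 1$ ($H = 4 - 3 = 1$)
$g{\left(j \right)} = -9$ ($g{\left(j \right)} = \left(-3\right) 3 = -9$)
$F{\left(D \right)} = -4$ ($F{\left(D \right)} = \frac{1}{\frac{1}{4} \left(-5\right) + 1} = \frac{1}{- \frac{5}{4} + 1} = \frac{1}{- \frac{1}{4}} = -4$)
$g{\left(3 \right)} 5^{3} F{\left(5 \right)} = - 9 \cdot 5^{3} \left(-4\right) = \left(-9\right) 125 \left(-4\right) = \left(-1125\right) \left(-4\right) = 4500$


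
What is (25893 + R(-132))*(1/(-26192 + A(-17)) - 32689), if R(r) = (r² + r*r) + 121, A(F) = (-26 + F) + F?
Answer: -26114412222099/13126 ≈ -1.9895e+9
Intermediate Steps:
A(F) = -26 + 2*F
R(r) = 121 + 2*r² (R(r) = (r² + r²) + 121 = 2*r² + 121 = 121 + 2*r²)
(25893 + R(-132))*(1/(-26192 + A(-17)) - 32689) = (25893 + (121 + 2*(-132)²))*(1/(-26192 + (-26 + 2*(-17))) - 32689) = (25893 + (121 + 2*17424))*(1/(-26192 + (-26 - 34)) - 32689) = (25893 + (121 + 34848))*(1/(-26192 - 60) - 32689) = (25893 + 34969)*(1/(-26252) - 32689) = 60862*(-1/26252 - 32689) = 60862*(-858151629/26252) = -26114412222099/13126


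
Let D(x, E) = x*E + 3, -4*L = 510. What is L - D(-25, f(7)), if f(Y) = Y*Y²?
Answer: 16889/2 ≈ 8444.5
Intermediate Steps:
L = -255/2 (L = -¼*510 = -255/2 ≈ -127.50)
f(Y) = Y³
D(x, E) = 3 + E*x (D(x, E) = E*x + 3 = 3 + E*x)
L - D(-25, f(7)) = -255/2 - (3 + 7³*(-25)) = -255/2 - (3 + 343*(-25)) = -255/2 - (3 - 8575) = -255/2 - 1*(-8572) = -255/2 + 8572 = 16889/2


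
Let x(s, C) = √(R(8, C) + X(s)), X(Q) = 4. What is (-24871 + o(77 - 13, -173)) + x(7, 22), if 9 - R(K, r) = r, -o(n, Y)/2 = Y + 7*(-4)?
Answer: -24469 + 3*I ≈ -24469.0 + 3.0*I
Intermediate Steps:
o(n, Y) = 56 - 2*Y (o(n, Y) = -2*(Y + 7*(-4)) = -2*(Y - 28) = -2*(-28 + Y) = 56 - 2*Y)
R(K, r) = 9 - r
x(s, C) = √(13 - C) (x(s, C) = √((9 - C) + 4) = √(13 - C))
(-24871 + o(77 - 13, -173)) + x(7, 22) = (-24871 + (56 - 2*(-173))) + √(13 - 1*22) = (-24871 + (56 + 346)) + √(13 - 22) = (-24871 + 402) + √(-9) = -24469 + 3*I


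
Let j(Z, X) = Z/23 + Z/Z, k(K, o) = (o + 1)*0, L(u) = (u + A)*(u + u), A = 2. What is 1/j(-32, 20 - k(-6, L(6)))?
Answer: -23/9 ≈ -2.5556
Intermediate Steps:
L(u) = 2*u*(2 + u) (L(u) = (u + 2)*(u + u) = (2 + u)*(2*u) = 2*u*(2 + u))
k(K, o) = 0 (k(K, o) = (1 + o)*0 = 0)
j(Z, X) = 1 + Z/23 (j(Z, X) = Z*(1/23) + 1 = Z/23 + 1 = 1 + Z/23)
1/j(-32, 20 - k(-6, L(6))) = 1/(1 + (1/23)*(-32)) = 1/(1 - 32/23) = 1/(-9/23) = -23/9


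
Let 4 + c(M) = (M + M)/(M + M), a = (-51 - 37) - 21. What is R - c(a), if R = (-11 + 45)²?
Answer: 1159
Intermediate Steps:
a = -109 (a = -88 - 21 = -109)
c(M) = -3 (c(M) = -4 + (M + M)/(M + M) = -4 + (2*M)/((2*M)) = -4 + (2*M)*(1/(2*M)) = -4 + 1 = -3)
R = 1156 (R = 34² = 1156)
R - c(a) = 1156 - 1*(-3) = 1156 + 3 = 1159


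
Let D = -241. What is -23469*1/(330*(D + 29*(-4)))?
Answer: 7823/39270 ≈ 0.19921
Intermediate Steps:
-23469*1/(330*(D + 29*(-4))) = -23469*1/(330*(-241 + 29*(-4))) = -23469*1/(330*(-241 - 116)) = -23469/((-357*330)) = -23469/(-117810) = -23469*(-1/117810) = 7823/39270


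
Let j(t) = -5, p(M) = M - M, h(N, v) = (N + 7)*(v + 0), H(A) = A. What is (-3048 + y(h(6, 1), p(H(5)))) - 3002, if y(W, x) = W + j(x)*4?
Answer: -6057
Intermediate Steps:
h(N, v) = v*(7 + N) (h(N, v) = (7 + N)*v = v*(7 + N))
p(M) = 0
y(W, x) = -20 + W (y(W, x) = W - 5*4 = W - 20 = -20 + W)
(-3048 + y(h(6, 1), p(H(5)))) - 3002 = (-3048 + (-20 + 1*(7 + 6))) - 3002 = (-3048 + (-20 + 1*13)) - 3002 = (-3048 + (-20 + 13)) - 3002 = (-3048 - 7) - 3002 = -3055 - 3002 = -6057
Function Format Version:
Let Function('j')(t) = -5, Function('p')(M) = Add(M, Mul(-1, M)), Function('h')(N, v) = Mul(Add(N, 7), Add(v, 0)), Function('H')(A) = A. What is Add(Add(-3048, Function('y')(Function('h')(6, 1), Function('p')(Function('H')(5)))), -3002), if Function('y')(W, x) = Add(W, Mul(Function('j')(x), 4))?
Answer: -6057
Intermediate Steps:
Function('h')(N, v) = Mul(v, Add(7, N)) (Function('h')(N, v) = Mul(Add(7, N), v) = Mul(v, Add(7, N)))
Function('p')(M) = 0
Function('y')(W, x) = Add(-20, W) (Function('y')(W, x) = Add(W, Mul(-5, 4)) = Add(W, -20) = Add(-20, W))
Add(Add(-3048, Function('y')(Function('h')(6, 1), Function('p')(Function('H')(5)))), -3002) = Add(Add(-3048, Add(-20, Mul(1, Add(7, 6)))), -3002) = Add(Add(-3048, Add(-20, Mul(1, 13))), -3002) = Add(Add(-3048, Add(-20, 13)), -3002) = Add(Add(-3048, -7), -3002) = Add(-3055, -3002) = -6057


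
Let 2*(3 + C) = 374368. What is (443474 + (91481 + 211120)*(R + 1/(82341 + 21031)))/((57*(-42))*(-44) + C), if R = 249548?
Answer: 7806024713398385/30238067324 ≈ 2.5815e+5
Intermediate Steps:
C = 187181 (C = -3 + (1/2)*374368 = -3 + 187184 = 187181)
(443474 + (91481 + 211120)*(R + 1/(82341 + 21031)))/((57*(-42))*(-44) + C) = (443474 + (91481 + 211120)*(249548 + 1/(82341 + 21031)))/((57*(-42))*(-44) + 187181) = (443474 + 302601*(249548 + 1/103372))/(-2394*(-44) + 187181) = (443474 + 302601*(249548 + 1/103372))/(105336 + 187181) = (443474 + 302601*(25796275857/103372))/292517 = (443474 + 7805978870604057/103372)*(1/292517) = (7806024713398385/103372)*(1/292517) = 7806024713398385/30238067324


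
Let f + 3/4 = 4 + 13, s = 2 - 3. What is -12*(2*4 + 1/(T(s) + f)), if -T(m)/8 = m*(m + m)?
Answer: -144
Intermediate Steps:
s = -1
T(m) = -16*m**2 (T(m) = -8*m*(m + m) = -8*m*2*m = -16*m**2)
f = 65/4 (f = -3/4 + (4 + 13) = -3/4 + 17 = 65/4 ≈ 16.250)
-12*(2*4 + 1/(T(s) + f)) = -12*(2*4 + 1/(-16*(-1)**2 + 65/4)) = -12*(8 + 1/(-16*1 + 65/4)) = -12*(8 + 1/(-16 + 65/4)) = -12*(8 + 1/(1/4)) = -12*(8 + 4) = -12*12 = -144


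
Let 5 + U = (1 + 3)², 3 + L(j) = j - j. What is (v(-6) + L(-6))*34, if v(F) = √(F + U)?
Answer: -102 + 34*√5 ≈ -25.974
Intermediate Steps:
L(j) = -3 (L(j) = -3 + (j - j) = -3 + 0 = -3)
U = 11 (U = -5 + (1 + 3)² = -5 + 4² = -5 + 16 = 11)
v(F) = √(11 + F) (v(F) = √(F + 11) = √(11 + F))
(v(-6) + L(-6))*34 = (√(11 - 6) - 3)*34 = (√5 - 3)*34 = (-3 + √5)*34 = -102 + 34*√5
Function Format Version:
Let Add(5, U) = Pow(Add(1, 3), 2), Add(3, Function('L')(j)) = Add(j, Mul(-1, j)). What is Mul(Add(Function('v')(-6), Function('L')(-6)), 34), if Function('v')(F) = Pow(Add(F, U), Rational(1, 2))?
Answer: Add(-102, Mul(34, Pow(5, Rational(1, 2)))) ≈ -25.974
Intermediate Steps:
Function('L')(j) = -3 (Function('L')(j) = Add(-3, Add(j, Mul(-1, j))) = Add(-3, 0) = -3)
U = 11 (U = Add(-5, Pow(Add(1, 3), 2)) = Add(-5, Pow(4, 2)) = Add(-5, 16) = 11)
Function('v')(F) = Pow(Add(11, F), Rational(1, 2)) (Function('v')(F) = Pow(Add(F, 11), Rational(1, 2)) = Pow(Add(11, F), Rational(1, 2)))
Mul(Add(Function('v')(-6), Function('L')(-6)), 34) = Mul(Add(Pow(Add(11, -6), Rational(1, 2)), -3), 34) = Mul(Add(Pow(5, Rational(1, 2)), -3), 34) = Mul(Add(-3, Pow(5, Rational(1, 2))), 34) = Add(-102, Mul(34, Pow(5, Rational(1, 2))))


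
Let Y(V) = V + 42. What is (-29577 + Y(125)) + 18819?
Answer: -10591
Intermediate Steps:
Y(V) = 42 + V
(-29577 + Y(125)) + 18819 = (-29577 + (42 + 125)) + 18819 = (-29577 + 167) + 18819 = -29410 + 18819 = -10591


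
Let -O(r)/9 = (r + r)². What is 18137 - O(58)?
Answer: 139241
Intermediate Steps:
O(r) = -36*r² (O(r) = -9*(r + r)² = -9*4*r² = -36*r²)
18137 - O(58) = 18137 - (-36)*58² = 18137 - (-36)*3364 = 18137 - 1*(-121104) = 18137 + 121104 = 139241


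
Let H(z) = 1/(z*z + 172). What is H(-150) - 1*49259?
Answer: -1116800047/22672 ≈ -49259.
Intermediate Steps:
H(z) = 1/(172 + z²) (H(z) = 1/(z² + 172) = 1/(172 + z²))
H(-150) - 1*49259 = 1/(172 + (-150)²) - 1*49259 = 1/(172 + 22500) - 49259 = 1/22672 - 49259 = -1116800047/22672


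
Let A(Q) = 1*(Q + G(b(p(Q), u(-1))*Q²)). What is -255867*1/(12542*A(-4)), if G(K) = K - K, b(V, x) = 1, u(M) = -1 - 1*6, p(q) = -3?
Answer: 255867/50168 ≈ 5.1002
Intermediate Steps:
u(M) = -7 (u(M) = -1 - 6 = -7)
G(K) = 0
A(Q) = Q (A(Q) = 1*(Q + 0) = 1*Q = Q)
-255867*1/(12542*A(-4)) = -255867/((-4*12542)) = -255867/(-50168) = -255867*(-1/50168) = 255867/50168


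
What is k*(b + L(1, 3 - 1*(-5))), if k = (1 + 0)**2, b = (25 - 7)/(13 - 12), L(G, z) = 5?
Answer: 23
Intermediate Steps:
b = 18 (b = 18/1 = 18*1 = 18)
k = 1 (k = 1**2 = 1)
k*(b + L(1, 3 - 1*(-5))) = 1*(18 + 5) = 1*23 = 23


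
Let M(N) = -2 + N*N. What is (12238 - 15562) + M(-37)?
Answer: -1957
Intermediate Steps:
M(N) = -2 + N**2
(12238 - 15562) + M(-37) = (12238 - 15562) + (-2 + (-37)**2) = -3324 + (-2 + 1369) = -3324 + 1367 = -1957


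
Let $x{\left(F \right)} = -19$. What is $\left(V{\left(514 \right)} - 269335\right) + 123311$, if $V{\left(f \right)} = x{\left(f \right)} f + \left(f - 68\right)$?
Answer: $-155344$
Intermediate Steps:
$V{\left(f \right)} = -68 - 18 f$ ($V{\left(f \right)} = - 19 f + \left(f - 68\right) = - 19 f + \left(-68 + f\right) = -68 - 18 f$)
$\left(V{\left(514 \right)} - 269335\right) + 123311 = \left(\left(-68 - 9252\right) - 269335\right) + 123311 = \left(-9320 - 269335\right) + 123311 = -278655 + 123311 = -155344$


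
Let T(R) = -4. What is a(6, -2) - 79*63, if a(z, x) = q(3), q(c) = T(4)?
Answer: -4981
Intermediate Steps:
q(c) = -4
a(z, x) = -4
a(6, -2) - 79*63 = -4 - 79*63 = -4 - 4977 = -4981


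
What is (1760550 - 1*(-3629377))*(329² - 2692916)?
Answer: -13931209568725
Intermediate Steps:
(1760550 - 1*(-3629377))*(329² - 2692916) = (1760550 + 3629377)*(108241 - 2692916) = 5389927*(-2584675) = -13931209568725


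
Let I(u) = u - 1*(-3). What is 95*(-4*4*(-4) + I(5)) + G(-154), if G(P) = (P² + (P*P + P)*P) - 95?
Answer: -3598087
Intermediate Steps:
I(u) = 3 + u (I(u) = u + 3 = 3 + u)
G(P) = -95 + P² + P*(P + P²) (G(P) = (P² + (P² + P)*P) - 95 = (P² + (P + P²)*P) - 95 = (P² + P*(P + P²)) - 95 = -95 + P² + P*(P + P²))
95*(-4*4*(-4) + I(5)) + G(-154) = 95*(-4*4*(-4) + (3 + 5)) + (-95 + (-154)³ + 2*(-154)²) = 95*(-16*(-4) + 8) + (-95 - 3652264 + 2*23716) = 95*(64 + 8) + (-95 - 3652264 + 47432) = 95*72 - 3604927 = 6840 - 3604927 = -3598087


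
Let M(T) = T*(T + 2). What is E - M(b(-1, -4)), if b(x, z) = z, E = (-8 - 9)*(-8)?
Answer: 128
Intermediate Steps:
E = 136 (E = -17*(-8) = 136)
M(T) = T*(2 + T)
E - M(b(-1, -4)) = 136 - (-4)*(2 - 4) = 136 - (-4)*(-2) = 136 - 1*8 = 136 - 8 = 128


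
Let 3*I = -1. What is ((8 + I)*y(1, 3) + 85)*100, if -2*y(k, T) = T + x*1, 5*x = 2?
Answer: 21590/3 ≈ 7196.7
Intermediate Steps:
I = -⅓ (I = (⅓)*(-1) = -⅓ ≈ -0.33333)
x = ⅖ (x = (⅕)*2 = ⅖ ≈ 0.40000)
y(k, T) = -⅕ - T/2 (y(k, T) = -(T + (⅖)*1)/2 = -(T + ⅖)/2 = -(⅖ + T)/2 = -⅕ - T/2)
((8 + I)*y(1, 3) + 85)*100 = ((8 - ⅓)*(-⅕ - ½*3) + 85)*100 = (23*(-⅕ - 3/2)/3 + 85)*100 = ((23/3)*(-17/10) + 85)*100 = (-391/30 + 85)*100 = (2159/30)*100 = 21590/3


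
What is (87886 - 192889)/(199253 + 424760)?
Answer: -105003/624013 ≈ -0.16827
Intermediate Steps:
(87886 - 192889)/(199253 + 424760) = -105003/624013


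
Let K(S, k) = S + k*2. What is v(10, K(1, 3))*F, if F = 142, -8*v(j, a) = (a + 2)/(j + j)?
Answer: -639/80 ≈ -7.9875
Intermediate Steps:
K(S, k) = S + 2*k
v(j, a) = -(2 + a)/(16*j) (v(j, a) = -(a + 2)/(8*(j + j)) = -(2 + a)/(8*(2*j)) = -(2 + a)*1/(2*j)/8 = -(2 + a)/(16*j))
v(10, K(1, 3))*F = ((1/16)*(-2 - (1 + 2*3))/10)*142 = ((1/16)*(⅒)*(-2 - (1 + 6)))*142 = ((1/16)*(⅒)*(-2 - 1*7))*142 = ((1/16)*(⅒)*(-2 - 7))*142 = ((1/16)*(⅒)*(-9))*142 = -9/160*142 = -639/80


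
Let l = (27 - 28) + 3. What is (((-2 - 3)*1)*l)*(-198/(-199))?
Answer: -1980/199 ≈ -9.9498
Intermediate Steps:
l = 2 (l = -1 + 3 = 2)
(((-2 - 3)*1)*l)*(-198/(-199)) = (((-2 - 3)*1)*2)*(-198/(-199)) = (-5*1*2)*(-198*(-1/199)) = -5*2*(198/199) = -10*198/199 = -1980/199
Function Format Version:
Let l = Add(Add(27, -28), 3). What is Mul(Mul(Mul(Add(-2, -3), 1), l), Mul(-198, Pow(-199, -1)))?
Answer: Rational(-1980, 199) ≈ -9.9498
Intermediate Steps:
l = 2 (l = Add(-1, 3) = 2)
Mul(Mul(Mul(Add(-2, -3), 1), l), Mul(-198, Pow(-199, -1))) = Mul(Mul(Mul(Add(-2, -3), 1), 2), Mul(-198, Pow(-199, -1))) = Mul(Mul(Mul(-5, 1), 2), Mul(-198, Rational(-1, 199))) = Mul(Mul(-5, 2), Rational(198, 199)) = Mul(-10, Rational(198, 199)) = Rational(-1980, 199)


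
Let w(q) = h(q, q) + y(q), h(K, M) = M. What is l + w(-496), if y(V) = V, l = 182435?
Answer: 181443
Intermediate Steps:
w(q) = 2*q (w(q) = q + q = 2*q)
l + w(-496) = 182435 + 2*(-496) = 182435 - 992 = 181443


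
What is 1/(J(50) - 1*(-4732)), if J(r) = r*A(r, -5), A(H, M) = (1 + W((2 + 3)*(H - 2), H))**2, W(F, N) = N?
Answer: 1/134782 ≈ 7.4194e-6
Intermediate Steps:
A(H, M) = (1 + H)**2
J(r) = r*(1 + r)**2
1/(J(50) - 1*(-4732)) = 1/(50*(1 + 50)**2 - 1*(-4732)) = 1/(50*51**2 + 4732) = 1/(50*2601 + 4732) = 1/(130050 + 4732) = 1/134782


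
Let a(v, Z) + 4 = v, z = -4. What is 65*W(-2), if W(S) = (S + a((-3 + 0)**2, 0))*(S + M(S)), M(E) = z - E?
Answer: -780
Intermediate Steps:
a(v, Z) = -4 + v
M(E) = -4 - E
W(S) = -20 - 4*S (W(S) = (S + (-4 + (-3 + 0)**2))*(S + (-4 - S)) = (S + (-4 + (-3)**2))*(-4) = (S + (-4 + 9))*(-4) = (S + 5)*(-4) = (5 + S)*(-4) = -20 - 4*S)
65*W(-2) = 65*(-20 - 4*(-2)) = 65*(-20 + 8) = 65*(-12) = -780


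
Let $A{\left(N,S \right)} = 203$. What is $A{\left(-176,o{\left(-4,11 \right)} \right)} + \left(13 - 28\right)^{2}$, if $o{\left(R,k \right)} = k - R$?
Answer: $428$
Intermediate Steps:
$A{\left(-176,o{\left(-4,11 \right)} \right)} + \left(13 - 28\right)^{2} = 203 + \left(13 - 28\right)^{2} = 203 + \left(-15\right)^{2} = 203 + 225 = 428$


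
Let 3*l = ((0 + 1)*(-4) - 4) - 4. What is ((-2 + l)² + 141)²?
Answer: 31329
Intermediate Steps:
l = -4 (l = (((0 + 1)*(-4) - 4) - 4)/3 = ((1*(-4) - 4) - 4)/3 = ((-4 - 4) - 4)/3 = (-8 - 4)/3 = (⅓)*(-12) = -4)
((-2 + l)² + 141)² = ((-2 - 4)² + 141)² = ((-6)² + 141)² = (36 + 141)² = 177² = 31329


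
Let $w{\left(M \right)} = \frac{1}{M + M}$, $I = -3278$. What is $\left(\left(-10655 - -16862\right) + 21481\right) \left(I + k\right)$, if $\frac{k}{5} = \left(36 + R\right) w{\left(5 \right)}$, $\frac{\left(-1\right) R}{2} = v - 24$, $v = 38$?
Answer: $-90650512$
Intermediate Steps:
$w{\left(M \right)} = \frac{1}{2 M}$
$R = -28$ ($R = - 2 \left(38 - 24\right) = \left(-2\right) 14 = -28$)
$k = 4$ ($k = 5 \left(36 - 28\right) \frac{1}{2 \cdot 5} = 5 \cdot 8 \cdot \frac{1}{2} \cdot \frac{1}{5} = 5 \cdot 8 \cdot \frac{1}{10} = 5 \cdot \frac{4}{5} = 4$)
$\left(\left(-10655 - -16862\right) + 21481\right) \left(I + k\right) = \left(\left(-10655 - -16862\right) + 21481\right) \left(-3278 + 4\right) = \left(\left(-10655 + 16862\right) + 21481\right) \left(-3274\right) = \left(6207 + 21481\right) \left(-3274\right) = 27688 \left(-3274\right) = -90650512$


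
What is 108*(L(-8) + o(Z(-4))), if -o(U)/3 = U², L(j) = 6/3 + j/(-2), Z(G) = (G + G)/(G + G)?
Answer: 324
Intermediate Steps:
Z(G) = 1 (Z(G) = (2*G)/((2*G)) = (2*G)*(1/(2*G)) = 1)
L(j) = 2 - j/2 (L(j) = 6*(⅓) + j*(-½) = 2 - j/2)
o(U) = -3*U²
108*(L(-8) + o(Z(-4))) = 108*((2 - ½*(-8)) - 3*1²) = 108*((2 + 4) - 3*1) = 108*(6 - 3) = 108*3 = 324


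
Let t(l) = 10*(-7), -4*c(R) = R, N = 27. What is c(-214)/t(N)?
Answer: -107/140 ≈ -0.76429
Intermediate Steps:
c(R) = -R/4
t(l) = -70
c(-214)/t(N) = -¼*(-214)/(-70) = (107/2)*(-1/70) = -107/140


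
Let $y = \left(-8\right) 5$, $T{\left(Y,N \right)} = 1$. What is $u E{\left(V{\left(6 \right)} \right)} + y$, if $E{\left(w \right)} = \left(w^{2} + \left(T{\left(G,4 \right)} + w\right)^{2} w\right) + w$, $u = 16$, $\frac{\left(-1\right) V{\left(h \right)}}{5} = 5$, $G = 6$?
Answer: $-220840$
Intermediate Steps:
$V{\left(h \right)} = -25$ ($V{\left(h \right)} = \left(-5\right) 5 = -25$)
$y = -40$
$E{\left(w \right)} = w + w^{2} + w \left(1 + w\right)^{2}$ ($E{\left(w \right)} = \left(w^{2} + \left(1 + w\right)^{2} w\right) + w = \left(w^{2} + w \left(1 + w\right)^{2}\right) + w = w + w^{2} + w \left(1 + w\right)^{2}$)
$u E{\left(V{\left(6 \right)} \right)} + y = 16 \left(- 25 \left(1 - 25 + \left(1 - 25\right)^{2}\right)\right) - 40 = 16 \left(- 25 \left(1 - 25 + \left(-24\right)^{2}\right)\right) - 40 = 16 \left(- 25 \left(1 - 25 + 576\right)\right) - 40 = 16 \left(\left(-25\right) 552\right) - 40 = 16 \left(-13800\right) - 40 = -220800 - 40 = -220840$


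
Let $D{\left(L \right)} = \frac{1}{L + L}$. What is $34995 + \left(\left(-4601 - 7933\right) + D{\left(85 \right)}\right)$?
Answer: $\frac{3818371}{170} \approx 22461.0$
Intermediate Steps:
$D{\left(L \right)} = \frac{1}{2 L}$
$34995 + \left(\left(-4601 - 7933\right) + D{\left(85 \right)}\right) = 34995 + \left(\left(-4601 - 7933\right) + \frac{1}{2 \cdot 85}\right) = 34995 + \left(-12534 + \frac{1}{2} \cdot \frac{1}{85}\right) = 34995 + \left(-12534 + \frac{1}{170}\right) = 34995 - \frac{2130779}{170} = \frac{3818371}{170}$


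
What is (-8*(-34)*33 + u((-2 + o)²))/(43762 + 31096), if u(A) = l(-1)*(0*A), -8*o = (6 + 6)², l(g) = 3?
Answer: 4488/37429 ≈ 0.11991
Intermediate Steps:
o = -18 (o = -(6 + 6)²/8 = -⅛*12² = -⅛*144 = -18)
u(A) = 0 (u(A) = 3*(0*A) = 3*0 = 0)
(-8*(-34)*33 + u((-2 + o)²))/(43762 + 31096) = (-8*(-34)*33 + 0)/(43762 + 31096) = (272*33 + 0)/74858 = (8976 + 0)*(1/74858) = 8976*(1/74858) = 4488/37429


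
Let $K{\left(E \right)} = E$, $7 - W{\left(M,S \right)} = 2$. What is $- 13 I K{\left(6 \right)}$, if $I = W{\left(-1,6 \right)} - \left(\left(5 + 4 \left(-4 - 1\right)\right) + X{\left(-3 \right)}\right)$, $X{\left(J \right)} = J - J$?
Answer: $-1560$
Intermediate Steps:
$W{\left(M,S \right)} = 5$ ($W{\left(M,S \right)} = 7 - 2 = 5$)
$X{\left(J \right)} = 0$
$I = 20$ ($I = 5 - \left(\left(5 + 4 \left(-4 - 1\right)\right) + 0\right) = 5 - \left(\left(5 + 4 \left(-5\right)\right) + 0\right) = 5 - \left(\left(5 - 20\right) + 0\right) = 5 - \left(-15 + 0\right) = 5 - -15 = 5 + 15 = 20$)
$- 13 I K{\left(6 \right)} = \left(-13\right) 20 \cdot 6 = \left(-260\right) 6 = -1560$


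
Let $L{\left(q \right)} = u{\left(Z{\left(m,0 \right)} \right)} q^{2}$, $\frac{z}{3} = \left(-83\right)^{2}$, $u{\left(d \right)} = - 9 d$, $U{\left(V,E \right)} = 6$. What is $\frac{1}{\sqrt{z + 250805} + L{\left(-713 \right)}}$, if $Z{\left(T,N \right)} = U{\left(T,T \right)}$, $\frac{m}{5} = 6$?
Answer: $- \frac{13725963}{376804120419002} - \frac{19 \sqrt{47}}{188402060209501} \approx -3.6428 \cdot 10^{-8}$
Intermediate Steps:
$m = 30$ ($m = 5 \cdot 6 = 30$)
$Z{\left(T,N \right)} = 6$
$z = 20667$ ($z = 3 \left(-83\right)^{2} = 3 \cdot 6889 = 20667$)
$L{\left(q \right)} = - 54 q^{2}$ ($L{\left(q \right)} = \left(-9\right) 6 q^{2} = - 54 q^{2}$)
$\frac{1}{\sqrt{z + 250805} + L{\left(-713 \right)}} = \frac{1}{\sqrt{20667 + 250805} - 54 \left(-713\right)^{2}} = \frac{1}{\sqrt{271472} - 27451926} = \frac{1}{76 \sqrt{47} - 27451926} = \frac{1}{-27451926 + 76 \sqrt{47}}$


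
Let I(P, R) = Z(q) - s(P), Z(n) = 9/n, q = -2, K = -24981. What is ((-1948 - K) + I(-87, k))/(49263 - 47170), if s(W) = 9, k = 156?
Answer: 6577/598 ≈ 10.998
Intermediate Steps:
I(P, R) = -27/2 (I(P, R) = 9/(-2) - 1*9 = 9*(-½) - 9 = -9/2 - 9 = -27/2)
((-1948 - K) + I(-87, k))/(49263 - 47170) = ((-1948 - 1*(-24981)) - 27/2)/(49263 - 47170) = ((-1948 + 24981) - 27/2)/2093 = (23033 - 27/2)*(1/2093) = (46039/2)*(1/2093) = 6577/598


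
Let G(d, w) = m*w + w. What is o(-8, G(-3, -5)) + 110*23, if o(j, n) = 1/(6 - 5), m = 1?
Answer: 2531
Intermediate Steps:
G(d, w) = 2*w (G(d, w) = 1*w + w = w + w = 2*w)
o(j, n) = 1 (o(j, n) = 1/1 = 1)
o(-8, G(-3, -5)) + 110*23 = 1 + 110*23 = 1 + 2530 = 2531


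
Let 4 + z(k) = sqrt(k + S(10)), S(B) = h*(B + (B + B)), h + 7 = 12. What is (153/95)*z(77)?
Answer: -612/95 + 153*sqrt(227)/95 ≈ 17.823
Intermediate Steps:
h = 5 (h = -7 + 12 = 5)
S(B) = 15*B (S(B) = 5*(B + (B + B)) = 5*(B + 2*B) = 5*(3*B) = 15*B)
z(k) = -4 + sqrt(150 + k) (z(k) = -4 + sqrt(k + 15*10) = -4 + sqrt(k + 150) = -4 + sqrt(150 + k))
(153/95)*z(77) = (153/95)*(-4 + sqrt(150 + 77)) = (153*(1/95))*(-4 + sqrt(227)) = 153*(-4 + sqrt(227))/95 = -612/95 + 153*sqrt(227)/95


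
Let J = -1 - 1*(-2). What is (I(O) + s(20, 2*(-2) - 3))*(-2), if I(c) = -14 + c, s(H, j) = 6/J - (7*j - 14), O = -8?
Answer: -94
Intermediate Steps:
J = 1 (J = -1 + 2 = 1)
s(H, j) = 20 - 7*j (s(H, j) = 6/1 - (7*j - 14) = 6*1 - (-14 + 7*j) = 6 + (14 - 7*j) = 20 - 7*j)
(I(O) + s(20, 2*(-2) - 3))*(-2) = ((-14 - 8) + (20 - 7*(2*(-2) - 3)))*(-2) = (-22 + (20 - 7*(-4 - 3)))*(-2) = (-22 + (20 - 7*(-7)))*(-2) = (-22 + (20 + 49))*(-2) = (-22 + 69)*(-2) = 47*(-2) = -94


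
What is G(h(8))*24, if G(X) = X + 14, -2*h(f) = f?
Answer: 240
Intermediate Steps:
h(f) = -f/2
G(X) = 14 + X
G(h(8))*24 = (14 - ½*8)*24 = (14 - 4)*24 = 10*24 = 240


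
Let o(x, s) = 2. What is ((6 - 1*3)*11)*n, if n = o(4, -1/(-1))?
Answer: 66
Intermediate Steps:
n = 2
((6 - 1*3)*11)*n = ((6 - 1*3)*11)*2 = ((6 - 3)*11)*2 = (3*11)*2 = 33*2 = 66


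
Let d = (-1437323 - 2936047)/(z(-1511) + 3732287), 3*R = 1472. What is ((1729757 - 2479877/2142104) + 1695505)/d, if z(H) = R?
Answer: -82165136234681264543/28104640111440 ≈ -2.9235e+6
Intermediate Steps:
R = 1472/3 (R = (⅓)*1472 = 1472/3 ≈ 490.67)
z(H) = 1472/3
d = -13120110/11198333 (d = (-1437323 - 2936047)/(1472/3 + 3732287) = -4373370/11198333/3 = -4373370*3/11198333 = -13120110/11198333 ≈ -1.1716)
((1729757 - 2479877/2142104) + 1695505)/d = ((1729757 - 2479877/2142104) + 1695505)/(-13120110/11198333) = ((1729757 - 2479877*1/2142104) + 1695505)*(-11198333/13120110) = ((1729757 - 2479877/2142104) + 1695505)*(-11198333/13120110) = (3705316908851/2142104 + 1695505)*(-11198333/13120110) = (7337264951371/2142104)*(-11198333/13120110) = -82165136234681264543/28104640111440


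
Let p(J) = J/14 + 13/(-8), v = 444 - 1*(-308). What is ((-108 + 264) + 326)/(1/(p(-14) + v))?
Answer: 1444795/4 ≈ 3.6120e+5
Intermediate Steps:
v = 752 (v = 444 + 308 = 752)
p(J) = -13/8 + J/14 (p(J) = J*(1/14) + 13*(-1/8) = J/14 - 13/8 = -13/8 + J/14)
((-108 + 264) + 326)/(1/(p(-14) + v)) = ((-108 + 264) + 326)/(1/((-13/8 + (1/14)*(-14)) + 752)) = (156 + 326)/(1/((-13/8 - 1) + 752)) = 482/(1/(-21/8 + 752)) = 482/(1/(5995/8)) = 482/(8/5995) = 482*(5995/8) = 1444795/4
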